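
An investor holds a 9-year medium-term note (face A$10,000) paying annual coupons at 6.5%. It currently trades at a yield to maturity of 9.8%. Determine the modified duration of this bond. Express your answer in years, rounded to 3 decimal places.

Periodic yield y = 0.098. First find Macaulay duration:
  t   CF        PV=CF/(1+0.098)^t    t·PV
  1       650.00       591.9854       591.9854
  2       650.00       539.1488     1,078.2977
  3       650.00       491.0281     1,473.0843
  4       650.00       447.2023     1,788.8091
  5       650.00       407.2880     2,036.4402
  6       650.00       370.9363     2,225.6177
  7       650.00       337.8290     2,364.8033
  8       650.00       307.6767     2,461.4138
  9    10,650.00     4,591.2247    41,321.0222
  Σ                  8,084.3194    55,341.4735
P = 8,084.3194; Macaulay duration = 55,341.4735 / 8,084.3194 = 6.84553 years.
Modified duration = D_Mac / (1 + y) = 6.84553 / 1.098 = 6.23455 years.

6.235 years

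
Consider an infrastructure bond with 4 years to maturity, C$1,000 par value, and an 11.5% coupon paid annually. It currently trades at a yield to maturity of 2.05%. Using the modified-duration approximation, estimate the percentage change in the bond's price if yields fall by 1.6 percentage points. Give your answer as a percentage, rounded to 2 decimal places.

Periodic yield y = 0.0205. Modified duration first:
  t   CF        PV=CF/(1+0.0205)^t    t·PV
  1       115.00       112.6899       112.6899
  2       115.00       110.4261       220.8522
  3       115.00       108.2079       324.6236
  4     1,115.00     1,028.0703     4,112.2814
  Σ                  1,359.3942     4,770.4471
P = 1,359.3942; D_Mac = 3.50924 yrs; D_mod = 3.50924/(1+0.0205) = 3.43875 yrs.
ΔP/P ≈ -D_mod · Δy = -3.43875 × (-0.016) = +0.055020 = +5.5020%.

+5.50%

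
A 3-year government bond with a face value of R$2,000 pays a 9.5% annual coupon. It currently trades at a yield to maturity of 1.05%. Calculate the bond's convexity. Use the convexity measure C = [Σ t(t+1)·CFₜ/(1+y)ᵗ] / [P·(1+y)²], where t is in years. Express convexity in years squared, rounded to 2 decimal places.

10.58

With y = 0.0105:
  t   CF        PV=CF/(1+0.0105)^t    t·PV        t(t+1)·PV
  1       190.00       188.0257       188.0257         376.0515
  2       190.00       186.0720       372.1439       1,116.4318
  3     2,190.00     2,122.4387     6,367.3162      25,469.2647
  Σ                  2,496.5364     6,927.4859      26,961.7480
P = 2,496.5364.
Convexity = Σ t(t+1)·PV / [P·(1+y)²] = 26,961.7480 / (2,496.5364 × 1.021110) = 10.57639.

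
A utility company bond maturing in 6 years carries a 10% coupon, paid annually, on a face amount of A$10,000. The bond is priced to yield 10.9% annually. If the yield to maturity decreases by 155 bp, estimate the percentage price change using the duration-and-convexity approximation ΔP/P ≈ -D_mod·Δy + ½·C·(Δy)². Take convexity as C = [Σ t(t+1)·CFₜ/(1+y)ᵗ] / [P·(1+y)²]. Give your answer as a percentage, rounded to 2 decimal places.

+6.96%

With y = 0.109:
  t   CF        PV=CF/(1+0.109)^t    t·PV        t(t+1)·PV
  1     1,000.00       901.7133       901.7133       1,803.4265
  2     1,000.00       813.0868     1,626.1736       4,878.5208
  3     1,000.00       733.1711     2,199.5134       8,798.0537
  4     1,000.00       661.1101     2,644.4405      13,222.2027
  5     1,000.00       596.1318     2,980.6589      17,883.9532
  6    11,000.00     5,912.9391    35,477.6348     248,343.4435
  Σ                  9,618.1522    45,830.1345     294,929.6003
P = 9,618.1522; D_Mac = 4.76496 yrs; D_mod = 4.29663 yrs; C = 24.93237.
Duration effect: -4.29663 × (-0.0155) = +0.066598
Convexity effect: 0.5 × 24.93237 × (-0.0155)² = +0.0029950
ΔP/P ≈ +0.066598 + 0.0029950 = +0.069593 = +6.9593%.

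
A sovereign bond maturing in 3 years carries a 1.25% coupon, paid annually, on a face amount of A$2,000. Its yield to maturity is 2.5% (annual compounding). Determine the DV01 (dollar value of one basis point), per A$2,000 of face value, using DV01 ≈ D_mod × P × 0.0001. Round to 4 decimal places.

A$0.5574

Periodic yield y = 0.025.
  t   CF        PV=CF/(1+0.025)^t    t·PV
  1        25.00        24.3902        24.3902
  2        25.00        23.7954        47.5907
  3     2,025.00     1,880.4138     5,641.2414
  Σ                  1,928.5994     5,713.2224
P = 1,928.5994; D_Mac = 2.96237 yrs; D_mod = 2.89012 yrs.
DV01 ≈ 2.89012 × 1,928.5994 × 0.0001 = 0.557388.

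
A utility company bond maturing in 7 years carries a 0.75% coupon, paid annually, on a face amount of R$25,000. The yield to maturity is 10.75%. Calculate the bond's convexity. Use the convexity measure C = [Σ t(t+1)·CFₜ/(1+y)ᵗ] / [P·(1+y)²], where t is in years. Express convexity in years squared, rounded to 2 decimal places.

43.69

With y = 0.1075:
  t   CF        PV=CF/(1+0.1075)^t    t·PV        t(t+1)·PV
  1       187.50       169.3002       169.3002         338.6005
  2       187.50       152.8670       305.7340         917.2021
  3       187.50       138.0289       414.0867       1,656.3470
  4       187.50       124.6311       498.5243       2,492.6215
  5       187.50       112.5337       562.6685       3,376.0110
  6       187.50       101.6106       609.6634       4,267.6437
  7    25,187.50    12,324.7727    86,273.4090     690,187.2723
  Σ                 13,123.7442    88,833.3862     703,235.6980
P = 13,123.7442.
Convexity = Σ t(t+1)·PV / [P·(1+y)²] = 703,235.6980 / (13,123.7442 × 1.226556) = 43.68735.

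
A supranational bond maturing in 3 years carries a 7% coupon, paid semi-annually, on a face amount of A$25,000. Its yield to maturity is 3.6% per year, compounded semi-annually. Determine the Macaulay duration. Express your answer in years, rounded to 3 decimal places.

Periodic yield y = 0.018. Discount each cash flow and weight by its period:
  t   CF        PV=CF/(1+0.018)^t    t·PV
  1       875.00       859.5285       859.5285
  2       875.00       844.3305     1,688.6611
  3       875.00       829.4013     2,488.2039
  4       875.00       814.7361     3,258.9443
  5       875.00       800.3301     4,001.6506
  6    25,875.00    23,248.4333   139,490.5995
  Σ                 27,396.7598   151,787.5879
Price P = Σ PV = 27,396.7598.
Macaulay duration = Σ(t·PV) / P = 151,787.5879 / 27,396.7598 = 5.54035 half-year periods.
In years: 5.54035 / 2 = 2.77017 years.

2.770 years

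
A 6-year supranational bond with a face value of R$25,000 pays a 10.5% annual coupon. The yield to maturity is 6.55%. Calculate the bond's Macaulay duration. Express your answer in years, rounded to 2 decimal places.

Periodic yield y = 0.0655. Discount each cash flow and weight by its year:
  t   CF        PV=CF/(1+0.0655)^t    t·PV
  1     2,625.00     2,463.6321     2,463.6321
  2     2,625.00     2,312.1840     4,624.3681
  3     2,625.00     2,170.0460     6,510.1381
  4     2,625.00     2,036.6457     8,146.5829
  5     2,625.00     1,911.4460     9,557.2301
  6    27,625.00    18,879.1120   113,274.6719
  Σ                 29,773.0659   144,576.6232
Price P = Σ PV = 29,773.0659.
Macaulay duration = Σ(t·PV) / P = 144,576.6232 / 29,773.0659 = 4.85595 years.

4.86 years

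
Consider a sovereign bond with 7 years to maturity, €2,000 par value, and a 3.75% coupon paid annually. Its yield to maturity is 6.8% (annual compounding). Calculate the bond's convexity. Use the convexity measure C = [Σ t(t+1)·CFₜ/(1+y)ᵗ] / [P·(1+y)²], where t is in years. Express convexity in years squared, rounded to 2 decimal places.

With y = 0.068:
  t   CF        PV=CF/(1+0.068)^t    t·PV        t(t+1)·PV
  1        75.00        70.2247        70.2247         140.4494
  2        75.00        65.7535       131.5070         394.5209
  3        75.00        61.5669       184.7008         738.8032
  4        75.00        57.6469       230.5878       1,152.9388
  5        75.00        53.9765       269.8827       1,619.2960
  6        75.00        50.5398       303.2390       2,122.6727
  7     2,075.00     1,309.2402     9,164.6814      73,317.4513
  Σ                  1,668.9486    10,354.8233      79,486.1323
P = 1,668.9486.
Convexity = Σ t(t+1)·PV / [P·(1+y)²] = 79,486.1323 / (1,668.9486 × 1.140624) = 41.75475.

41.75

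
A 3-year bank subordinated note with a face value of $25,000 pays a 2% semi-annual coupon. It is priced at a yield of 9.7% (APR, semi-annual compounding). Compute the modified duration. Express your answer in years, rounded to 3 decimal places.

Periodic yield y = 0.0485. First find Macaulay duration:
  t   CF        PV=CF/(1+0.0485)^t    t·PV
  1       250.00       238.4359       238.4359
  2       250.00       227.4066       454.8133
  3       250.00       216.8876       650.6628
  4       250.00       206.8551       827.4205
  5       250.00       197.2867       986.4336
  6    25,250.00    19,004.2517   114,025.5102
  Σ                 20,091.1236   117,183.2761
P = 20,091.1236; Macaulay duration = 117,183.2761 / 20,091.1236 = 5.83259 half-year periods = 2.91629 years.
Modified duration = D_Mac / (1 + y) = 2.91629 / 1.0485 = 2.78140 years.

2.781 years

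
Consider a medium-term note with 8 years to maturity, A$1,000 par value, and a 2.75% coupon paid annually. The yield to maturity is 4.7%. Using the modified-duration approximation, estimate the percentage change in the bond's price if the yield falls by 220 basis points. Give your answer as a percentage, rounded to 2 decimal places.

+15.19%

Periodic yield y = 0.047. Modified duration first:
  t   CF        PV=CF/(1+0.047)^t    t·PV
  1        27.50        26.2655        26.2655
  2        27.50        25.0865        50.1729
  3        27.50        23.9603        71.8810
  4        27.50        22.8847        91.5390
  5        27.50        21.8574       109.2872
  6        27.50        20.8763       125.2575
  7        27.50        19.9391       139.5738
  8     1,027.50       711.5548     5,692.4387
  Σ                    872.4247     6,306.4156
P = 872.4247; D_Mac = 7.22861 yrs; D_mod = 7.22861/(1+0.047) = 6.90411 yrs.
ΔP/P ≈ -D_mod · Δy = -6.90411 × (-0.022) = +0.151891 = +15.1891%.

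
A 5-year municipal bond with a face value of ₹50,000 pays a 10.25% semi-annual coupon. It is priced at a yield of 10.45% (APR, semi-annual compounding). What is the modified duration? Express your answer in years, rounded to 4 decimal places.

3.8298 years

Periodic yield y = 0.05225. First find Macaulay duration:
  t   CF        PV=CF/(1+0.05225)^t    t·PV
  1     2,562.50     2,435.2578     2,435.2578
  2     2,562.50     2,314.3338     4,628.6677
  3     2,562.50     2,199.4144     6,598.2433
  4     2,562.50     2,090.2014     8,360.8056
  5     2,562.50     1,986.4114     9,932.0571
  6     2,562.50     1,887.7752    11,326.6510
  7     2,562.50     1,794.0367    12,558.2572
  8     2,562.50     1,704.9530    13,639.6236
  9     2,562.50     1,620.2927    14,582.6339
  10   52,562.50    31,585.4209   315,854.2093
  Σ                 49,618.0973   399,916.4064
P = 49,618.0973; Macaulay duration = 399,916.4064 / 49,618.0973 = 8.05989 half-year periods = 4.02995 years.
Modified duration = D_Mac / (1 + y) = 4.02995 / 1.05225 = 3.82984 years.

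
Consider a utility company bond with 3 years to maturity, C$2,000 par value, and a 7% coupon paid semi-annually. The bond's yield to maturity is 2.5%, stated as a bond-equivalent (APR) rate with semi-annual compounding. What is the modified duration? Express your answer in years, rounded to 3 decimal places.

Periodic yield y = 0.0125. First find Macaulay duration:
  t   CF        PV=CF/(1+0.0125)^t    t·PV
  1        70.00        69.1358        69.1358
  2        70.00        68.2823       136.5645
  3        70.00        67.4393       202.3178
  4        70.00        66.6067       266.4268
  5        70.00        65.7844       328.9220
  6     2,070.00     1,921.3220    11,527.9320
  Σ                  2,258.5704    12,531.2989
P = 2,258.5704; Macaulay duration = 12,531.2989 / 2,258.5704 = 5.54833 half-year periods = 2.77417 years.
Modified duration = D_Mac / (1 + y) = 2.77417 / 1.0125 = 2.73992 years.

2.740 years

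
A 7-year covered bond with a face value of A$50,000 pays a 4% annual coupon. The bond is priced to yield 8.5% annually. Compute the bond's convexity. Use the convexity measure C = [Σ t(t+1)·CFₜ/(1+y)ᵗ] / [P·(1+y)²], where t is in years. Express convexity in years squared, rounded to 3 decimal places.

39.688

With y = 0.085:
  t   CF        PV=CF/(1+0.085)^t    t·PV        t(t+1)·PV
  1     2,000.00     1,843.3180     1,843.3180       3,686.6359
  2     2,000.00     1,698.9106     3,397.8211      10,193.4634
  3     2,000.00     1,565.8162     4,697.4486      18,789.7944
  4     2,000.00     1,443.1486     5,772.5943      28,862.9714
  5     2,000.00     1,330.0908     6,650.4542      39,902.7254
  6     2,000.00     1,225.8902     7,355.3411      51,487.3876
  7    52,000.00    29,376.1702   205,633.1917   1,645,065.5335
  Σ                 38,483.3446   235,350.1690   1,797,988.5116
P = 38,483.3446.
Convexity = Σ t(t+1)·PV / [P·(1+y)²] = 1,797,988.5116 / (38,483.3446 × 1.177225) = 39.68758.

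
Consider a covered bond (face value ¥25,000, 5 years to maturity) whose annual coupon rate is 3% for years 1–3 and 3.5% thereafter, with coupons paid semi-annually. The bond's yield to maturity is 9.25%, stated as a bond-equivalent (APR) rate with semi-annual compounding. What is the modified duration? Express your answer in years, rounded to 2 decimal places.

Periodic yield y = 0.04625. First find Macaulay duration:
  t   CF        PV=CF/(1+0.04625)^t    t·PV
  1       375.00       358.4229       358.4229
  2       375.00       342.5787       685.1574
  3       375.00       327.4348       982.3044
  4       375.00       312.9604     1,251.8416
  5       375.00       299.1258     1,495.6291
  6       375.00       285.9028     1,715.4169
  7       437.50       318.8084     2,231.6588
  8       437.50       304.7153     2,437.7226
  9       437.50       291.2452     2,621.2071
  10   25,437.50    16,185.2614   161,852.6135
  Σ                 19,026.4558   175,631.9743
P = 19,026.4558; Macaulay duration = 175,631.9743 / 19,026.4558 = 9.23093 half-year periods = 4.61547 years.
Modified duration = D_Mac / (1 + y) = 4.61547 / 1.04625 = 4.41144 years.

4.41 years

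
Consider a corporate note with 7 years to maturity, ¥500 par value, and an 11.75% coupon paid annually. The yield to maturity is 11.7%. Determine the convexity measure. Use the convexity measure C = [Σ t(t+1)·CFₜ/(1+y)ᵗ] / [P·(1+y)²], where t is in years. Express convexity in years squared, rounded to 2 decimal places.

With y = 0.117:
  t   CF        PV=CF/(1+0.117)^t    t·PV        t(t+1)·PV
  1        58.75        52.5962        52.5962         105.1925
  2        58.75        47.0871        94.1741         282.5223
  3        58.75        42.1549       126.4648         505.8591
  4        58.75        37.7394       150.9577         754.7883
  5        58.75        33.7864       168.9320       1,013.5922
  6        58.75        30.2475       181.4847       1,270.3931
  7       558.75       257.5404     1,802.7826      14,422.2610
  Σ                    501.1519     2,577.3922      18,354.6086
P = 501.1519.
Convexity = Σ t(t+1)·PV / [P·(1+y)²] = 18,354.6086 / (501.1519 × 1.247689) = 29.35414.

29.35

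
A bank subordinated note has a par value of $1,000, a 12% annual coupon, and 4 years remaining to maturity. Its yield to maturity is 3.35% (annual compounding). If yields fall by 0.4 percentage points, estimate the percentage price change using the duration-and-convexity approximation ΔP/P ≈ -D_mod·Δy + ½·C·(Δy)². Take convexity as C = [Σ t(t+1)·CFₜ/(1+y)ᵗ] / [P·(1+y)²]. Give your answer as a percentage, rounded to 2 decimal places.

With y = 0.0335:
  t   CF        PV=CF/(1+0.0335)^t    t·PV        t(t+1)·PV
  1       120.00       116.1103       116.1103         232.2206
  2       120.00       112.3467       224.6934         674.0801
  3       120.00       108.7051       326.1152       1,304.4608
  4     1,120.00       981.6939     3,926.7757      19,633.8783
  Σ                  1,318.8560     4,593.6946      21,844.6399
P = 1,318.8560; D_Mac = 3.48309 yrs; D_mod = 3.37019 yrs; C = 15.50696.
Duration effect: -3.37019 × (-0.004) = +0.013481
Convexity effect: 0.5 × 15.50696 × (-0.004)² = +0.0001241
ΔP/P ≈ +0.013481 + 0.0001241 = +0.013605 = +1.3605%.

+1.36%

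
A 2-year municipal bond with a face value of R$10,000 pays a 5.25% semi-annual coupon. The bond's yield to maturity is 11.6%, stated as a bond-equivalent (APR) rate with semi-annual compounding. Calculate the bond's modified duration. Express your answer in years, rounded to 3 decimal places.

1.814 years

Periodic yield y = 0.058. First find Macaulay duration:
  t   CF        PV=CF/(1+0.058)^t    t·PV
  1       262.50       248.1096       248.1096
  2       262.50       234.5082       469.0163
  3       262.50       221.6523       664.9570
  4    10,262.50     8,190.5016    32,762.0064
  Σ                  8,894.7717    34,144.0894
P = 8,894.7717; Macaulay duration = 34,144.0894 / 8,894.7717 = 3.83867 half-year periods = 1.91933 years.
Modified duration = D_Mac / (1 + y) = 1.91933 / 1.058 = 1.81412 years.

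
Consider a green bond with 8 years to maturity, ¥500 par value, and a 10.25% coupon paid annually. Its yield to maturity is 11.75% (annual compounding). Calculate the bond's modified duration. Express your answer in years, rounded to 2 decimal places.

5.13 years

Periodic yield y = 0.1175. First find Macaulay duration:
  t   CF        PV=CF/(1+0.1175)^t    t·PV
  1        51.25        45.8613        45.8613
  2        51.25        41.0392        82.0784
  3        51.25        36.7241       110.1723
  4        51.25        32.8627       131.4510
  5        51.25        29.4074       147.0369
  6        51.25        26.3153       157.8919
  7        51.25        23.5484       164.8387
  8       551.25       226.6566     1,813.2527
  Σ                    462.4150     2,652.5832
P = 462.4150; Macaulay duration = 2,652.5832 / 462.4150 = 5.73637 years.
Modified duration = D_Mac / (1 + y) = 5.73637 / 1.1175 = 5.13322 years.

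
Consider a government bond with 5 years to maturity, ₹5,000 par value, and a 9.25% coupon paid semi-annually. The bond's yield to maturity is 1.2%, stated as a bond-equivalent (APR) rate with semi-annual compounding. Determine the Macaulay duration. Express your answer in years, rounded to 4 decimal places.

Periodic yield y = 0.006. Discount each cash flow and weight by its period:
  t   CF        PV=CF/(1+0.006)^t    t·PV
  1       231.25       229.8708       229.8708
  2       231.25       228.4998       456.9996
  3       231.25       227.1370       681.4109
  4       231.25       225.7823       903.1290
  5       231.25       224.4356     1,122.1782
  6       231.25       223.0971     1,338.5824
  7       231.25       221.7665     1,552.3653
  8       231.25       220.4438     1,763.5504
  9       231.25       219.1290     1,972.1613
  10    5,231.25     4,927.4891    49,274.8905
  Σ                  6,947.6508    59,295.1384
Price P = Σ PV = 6,947.6508.
Macaulay duration = Σ(t·PV) / P = 59,295.1384 / 6,947.6508 = 8.53456 half-year periods.
In years: 8.53456 / 2 = 4.26728 years.

4.2673 years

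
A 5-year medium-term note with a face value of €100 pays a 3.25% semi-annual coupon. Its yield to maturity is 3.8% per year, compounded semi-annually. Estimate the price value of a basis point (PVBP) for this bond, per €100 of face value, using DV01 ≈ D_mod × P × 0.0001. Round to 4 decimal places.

€0.0445

Periodic yield y = 0.019.
  t   CF        PV=CF/(1+0.019)^t    t·PV
  1        1.625         1.5947         1.5947
  2        1.625         1.5650         3.1299
  3        1.625         1.5358         4.6074
  4        1.625         1.5072         6.0286
  5        1.625         1.4790         7.3952
  6        1.625         1.4515         8.7088
  7        1.625         1.4244         9.9708
  8        1.625         1.3978        11.1828
  9        1.625         1.3718        12.3461
  10     101.625        84.1897       841.8965
  Σ                     97.5168       906.8609
P = 97.5168; D_Mac = 9.29953 half-year periods = 4.64977 yrs; D_mod = 4.56307 yrs.
DV01 ≈ 4.56307 × 97.5168 × 0.0001 = 0.044498.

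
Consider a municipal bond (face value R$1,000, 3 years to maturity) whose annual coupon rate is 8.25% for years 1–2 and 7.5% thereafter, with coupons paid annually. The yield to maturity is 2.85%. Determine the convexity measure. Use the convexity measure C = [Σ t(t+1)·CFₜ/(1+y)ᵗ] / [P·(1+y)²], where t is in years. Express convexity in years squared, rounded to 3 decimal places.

With y = 0.0285:
  t   CF        PV=CF/(1+0.0285)^t    t·PV        t(t+1)·PV
  1        82.50        80.2139        80.2139         160.4278
  2        82.50        77.9912       155.9823         467.9469
  3     1,075.00       988.0879     2,964.2637      11,857.0547
  Σ                  1,146.2929     3,200.4599      12,485.4294
P = 1,146.2929.
Convexity = Σ t(t+1)·PV / [P·(1+y)²] = 12,485.4294 / (1,146.2929 × 1.057812) = 10.29673.

10.297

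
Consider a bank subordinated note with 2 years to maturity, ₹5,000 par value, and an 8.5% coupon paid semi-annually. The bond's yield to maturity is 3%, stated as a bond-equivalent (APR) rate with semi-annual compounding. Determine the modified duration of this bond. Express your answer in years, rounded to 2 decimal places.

Periodic yield y = 0.015. First find Macaulay duration:
  t   CF        PV=CF/(1+0.015)^t    t·PV
  1       212.50       209.3596       209.3596
  2       212.50       206.2656       412.5312
  3       212.50       203.2174       609.6521
  4     5,212.50     4,911.1353    19,644.5412
  Σ                  5,529.9779    20,876.0841
P = 5,529.9779; Macaulay duration = 20,876.0841 / 5,529.9779 = 3.77508 half-year periods = 1.88754 years.
Modified duration = D_Mac / (1 + y) = 1.88754 / 1.015 = 1.85964 years.

1.86 years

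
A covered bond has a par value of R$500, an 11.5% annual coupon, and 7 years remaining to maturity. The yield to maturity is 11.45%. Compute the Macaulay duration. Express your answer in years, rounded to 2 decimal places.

Periodic yield y = 0.1145. Discount each cash flow and weight by its year:
  t   CF        PV=CF/(1+0.1145)^t    t·PV
  1        57.50        51.5926        51.5926
  2        57.50        46.2922        92.5844
  3        57.50        41.5363       124.6088
  4        57.50        37.2690       149.0759
  5        57.50        33.4401       167.2005
  6        57.50        30.0046       180.0274
  7       557.50       261.0264     1,827.1845
  Σ                    501.1611     2,592.2742
Price P = Σ PV = 501.1611.
Macaulay duration = Σ(t·PV) / P = 2,592.2742 / 501.1611 = 5.17254 years.

5.17 years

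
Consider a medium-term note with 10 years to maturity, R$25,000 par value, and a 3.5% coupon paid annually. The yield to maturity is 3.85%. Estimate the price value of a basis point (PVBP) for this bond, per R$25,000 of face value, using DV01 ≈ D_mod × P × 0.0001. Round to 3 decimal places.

Periodic yield y = 0.0385.
  t   CF        PV=CF/(1+0.0385)^t    t·PV
  1       875.00       842.5614       842.5614
  2       875.00       811.3254     1,622.6507
  3       875.00       781.2473     2,343.7420
  4       875.00       752.2844     3,009.1376
  5       875.00       724.3952     3,621.9759
  6       875.00       697.5399     4,185.2393
  7       875.00       671.6802     4,701.7614
  8       875.00       646.7792     5,174.2336
  9       875.00       622.8013     5,605.2121
  10   25,875.00    17,734.3530   177,343.5304
  Σ                 24,284.9673   208,450.0444
P = 24,284.9673; D_Mac = 8.58350 yrs; D_mod = 8.26529 yrs.
DV01 ≈ 8.26529 × 24,284.9673 × 0.0001 = 20.072224.

R$20.072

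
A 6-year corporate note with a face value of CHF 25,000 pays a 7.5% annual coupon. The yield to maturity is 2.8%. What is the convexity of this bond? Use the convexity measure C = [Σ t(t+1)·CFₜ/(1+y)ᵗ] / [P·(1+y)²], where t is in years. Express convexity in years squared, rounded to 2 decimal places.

With y = 0.028:
  t   CF        PV=CF/(1+0.028)^t    t·PV        t(t+1)·PV
  1     1,875.00     1,823.9300     1,823.9300       3,647.8599
  2     1,875.00     1,774.2509     3,548.5019      10,645.5056
  3     1,875.00     1,725.9250     5,177.7751      20,711.1004
  4     1,875.00     1,678.9154     6,715.6616      33,578.3081
  5     1,875.00     1,633.1862     8,165.9309      48,995.5857
  6    26,875.00    22,771.4028   136,628.4166     956,398.9164
  Σ                 31,407.6103   162,060.2161   1,073,977.2760
P = 31,407.6103.
Convexity = Σ t(t+1)·PV / [P·(1+y)²] = 1,073,977.2760 / (31,407.6103 × 1.056784) = 32.35743.

32.36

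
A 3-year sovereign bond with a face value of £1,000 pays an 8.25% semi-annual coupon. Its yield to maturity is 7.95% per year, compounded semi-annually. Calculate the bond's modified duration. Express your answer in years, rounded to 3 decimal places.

2.615 years

Periodic yield y = 0.03975. First find Macaulay duration:
  t   CF        PV=CF/(1+0.03975)^t    t·PV
  1        41.25        39.6730        39.6730
  2        41.25        38.1563        76.3126
  3        41.25        36.6976       110.0927
  4        41.25        35.2946       141.1784
  5        41.25        33.9453       169.7264
  6     1,041.25       824.1029     4,944.6174
  Σ                  1,007.8696     5,481.6004
P = 1,007.8696; Macaulay duration = 5,481.6004 / 1,007.8696 = 5.43880 half-year periods = 2.71940 years.
Modified duration = D_Mac / (1 + y) = 2.71940 / 1.03975 = 2.61544 years.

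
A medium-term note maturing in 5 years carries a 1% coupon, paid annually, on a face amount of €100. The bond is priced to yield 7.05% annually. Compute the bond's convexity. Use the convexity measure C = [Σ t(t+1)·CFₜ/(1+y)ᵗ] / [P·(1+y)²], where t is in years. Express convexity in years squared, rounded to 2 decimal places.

25.37

With y = 0.0705:
  t   CF        PV=CF/(1+0.0705)^t    t·PV        t(t+1)·PV
  1         1.00         0.9341         0.9341           1.8683
  2         1.00         0.8726         1.7452           5.2357
  3         1.00         0.8152         2.4455           9.7819
  4         1.00         0.7615         3.0459          15.2294
  5       101.00        71.8436       359.2179       2,155.3076
  Σ                     75.2270       367.3887       2,187.4229
P = 75.2270.
Convexity = Σ t(t+1)·PV / [P·(1+y)²] = 2,187.4229 / (75.2270 × 1.145970) = 25.37382.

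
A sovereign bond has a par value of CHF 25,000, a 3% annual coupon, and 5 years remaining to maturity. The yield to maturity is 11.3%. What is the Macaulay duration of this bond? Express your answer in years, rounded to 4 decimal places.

4.6499 years

Periodic yield y = 0.113. Discount each cash flow and weight by its year:
  t   CF        PV=CF/(1+0.113)^t    t·PV
  1       750.00       673.8544       673.8544
  2       750.00       605.4398     1,210.8795
  3       750.00       543.9710     1,631.9131
  4       750.00       488.7431     1,954.9723
  5    25,750.00    15,076.5305    75,382.6527
  Σ                 17,388.5388    80,854.2720
Price P = Σ PV = 17,388.5388.
Macaulay duration = Σ(t·PV) / P = 80,854.2720 / 17,388.5388 = 4.64986 years.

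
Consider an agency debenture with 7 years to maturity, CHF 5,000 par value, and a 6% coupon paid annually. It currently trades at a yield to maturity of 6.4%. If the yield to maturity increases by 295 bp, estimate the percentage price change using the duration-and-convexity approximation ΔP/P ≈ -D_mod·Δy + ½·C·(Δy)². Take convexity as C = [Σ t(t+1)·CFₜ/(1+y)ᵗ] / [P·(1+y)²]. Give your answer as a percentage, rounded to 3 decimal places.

-14.659%

With y = 0.064:
  t   CF        PV=CF/(1+0.064)^t    t·PV        t(t+1)·PV
  1       300.00       281.9549       281.9549         563.9098
  2       300.00       264.9952       529.9904       1,589.9712
  3       300.00       249.0556       747.1669       2,988.6676
  4       300.00       234.0748       936.2994       4,681.4969
  5       300.00       219.9952     1,099.9758       6,599.8546
  6       300.00       206.7624     1,240.5742       8,684.0192
  7     5,300.00     3,433.0843    24,031.5904     192,252.7235
  Σ                  4,889.9224    28,867.5519     217,360.6428
P = 4,889.9224; D_Mac = 5.90348 yrs; D_mod = 5.54838 yrs; C = 39.26410.
Duration effect: -5.54838 × (+0.0295) = -0.163677
Convexity effect: 0.5 × 39.26410 × (0.0295)² = +0.0170848
ΔP/P ≈ -0.163677 + 0.0170848 = -0.146592 = -14.6592%.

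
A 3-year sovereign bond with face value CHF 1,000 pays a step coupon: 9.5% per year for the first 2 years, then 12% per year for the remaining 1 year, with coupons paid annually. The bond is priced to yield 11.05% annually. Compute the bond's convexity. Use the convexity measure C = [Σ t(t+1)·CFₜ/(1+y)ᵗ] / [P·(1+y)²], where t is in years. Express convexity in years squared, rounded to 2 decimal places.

With y = 0.1105:
  t   CF        PV=CF/(1+0.1105)^t    t·PV        t(t+1)·PV
  1        95.00        85.5471        85.5471         171.0941
  2        95.00        77.0347       154.0694         462.2083
  3     1,120.00       817.8287     2,453.4860       9,813.9441
  Σ                    980.4104     2,693.1025      10,447.2465
P = 980.4104.
Convexity = Σ t(t+1)·PV / [P·(1+y)²] = 10,447.2465 / (980.4104 × 1.233210) = 8.64086.

8.64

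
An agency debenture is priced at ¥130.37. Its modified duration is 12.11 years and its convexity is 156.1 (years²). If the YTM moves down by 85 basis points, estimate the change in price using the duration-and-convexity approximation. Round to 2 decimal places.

+¥14.15

Duration effect: -D_mod·Δy = -12.11 × (-0.0085) = +0.102935
Convexity effect: ½·C·(Δy)² = 0.5 × 156.1 × (-0.0085)² = +0.0056391125
ΔP/P ≈ +0.102935 + 0.0056391125 = +0.1085741125
ΔP ≈ 130.37 × (+0.1085741125) = +14.154807046625.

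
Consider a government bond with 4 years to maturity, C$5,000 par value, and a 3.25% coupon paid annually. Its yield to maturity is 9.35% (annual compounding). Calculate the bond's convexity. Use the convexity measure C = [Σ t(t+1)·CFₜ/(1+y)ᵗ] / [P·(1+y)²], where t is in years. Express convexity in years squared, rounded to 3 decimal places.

With y = 0.0935:
  t   CF        PV=CF/(1+0.0935)^t    t·PV        t(t+1)·PV
  1       162.50       148.6054       148.6054         297.2108
  2       162.50       135.8989       271.7977         815.3931
  3       162.50       124.2788       372.8364       1,491.3454
  4     5,162.50     3,610.6460    14,442.5841      72,212.9207
  Σ                  4,019.4291    15,235.8236      74,816.8701
P = 4,019.4291.
Convexity = Σ t(t+1)·PV / [P·(1+y)²] = 74,816.8701 / (4,019.4291 × 1.195742) = 15.56674.

15.567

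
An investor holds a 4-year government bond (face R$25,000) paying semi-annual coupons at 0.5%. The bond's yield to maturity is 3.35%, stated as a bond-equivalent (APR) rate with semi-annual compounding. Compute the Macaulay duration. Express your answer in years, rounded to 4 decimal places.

Periodic yield y = 0.01675. Discount each cash flow and weight by its period:
  t   CF        PV=CF/(1+0.01675)^t    t·PV
  1        62.50        61.4704        61.4704
  2        62.50        60.4577       120.9154
  3        62.50        59.4617       178.3852
  4        62.50        58.4821       233.9286
  5        62.50        57.5187       287.5935
  6        62.50        56.5711       339.4268
  7        62.50        55.6392       389.4743
  8    25,062.50    21,943.7548   175,550.0382
  Σ                 22,353.3557   177,161.2324
Price P = Σ PV = 22,353.3557.
Macaulay duration = Σ(t·PV) / P = 177,161.2324 / 22,353.3557 = 7.92549 half-year periods.
In years: 7.92549 / 2 = 3.96274 years.

3.9627 years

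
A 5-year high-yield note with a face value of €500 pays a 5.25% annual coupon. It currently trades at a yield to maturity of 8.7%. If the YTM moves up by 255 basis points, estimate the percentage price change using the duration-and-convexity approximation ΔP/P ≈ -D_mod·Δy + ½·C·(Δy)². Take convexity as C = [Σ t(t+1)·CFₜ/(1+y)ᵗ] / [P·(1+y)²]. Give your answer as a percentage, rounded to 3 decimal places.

-9.807%

With y = 0.087:
  t   CF        PV=CF/(1+0.087)^t    t·PV        t(t+1)·PV
  1        26.25        24.1490        24.1490          48.2981
  2        26.25        22.2162        44.4324         133.2973
  3        26.25        20.4381        61.3143         245.2573
  4        26.25        18.8023        75.2092         376.0461
  5       526.25       346.7723     1,733.8615      10,403.1687
  Σ                    432.3780     1,938.9665      11,206.0676
P = 432.3780; D_Mac = 4.48442 yrs; D_mod = 4.12551 yrs; C = 21.93464.
Duration effect: -4.12551 × (+0.0255) = -0.105200
Convexity effect: 0.5 × 21.93464 × (0.0255)² = +0.0071315
ΔP/P ≈ -0.105200 + 0.0071315 = -0.098069 = -9.8069%.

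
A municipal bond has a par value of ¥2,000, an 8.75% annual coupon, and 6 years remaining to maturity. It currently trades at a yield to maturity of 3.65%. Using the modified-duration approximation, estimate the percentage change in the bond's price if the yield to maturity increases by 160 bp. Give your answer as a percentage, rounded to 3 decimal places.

-7.794%

Periodic yield y = 0.0365. Modified duration first:
  t   CF        PV=CF/(1+0.0365)^t    t·PV
  1       175.00       168.8374       168.8374
  2       175.00       162.8919       325.7838
  3       175.00       157.1557       471.4671
  4       175.00       151.6215       606.4860
  5       175.00       146.2822       731.4111
  6     2,175.00     1,754.0559    10,524.3352
  Σ                  2,540.8446    12,828.3206
P = 2,540.8446; D_Mac = 5.04884 yrs; D_mod = 5.04884/(1+0.0365) = 4.87105 yrs.
ΔP/P ≈ -D_mod · Δy = -4.87105 × (+0.016) = -0.077937 = -7.7937%.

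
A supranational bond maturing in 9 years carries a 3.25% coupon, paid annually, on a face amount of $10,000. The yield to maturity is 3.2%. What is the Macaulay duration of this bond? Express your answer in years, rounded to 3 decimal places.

Periodic yield y = 0.032. Discount each cash flow and weight by its year:
  t   CF        PV=CF/(1+0.032)^t    t·PV
  1       325.00       314.9225       314.9225
  2       325.00       305.1574       610.3149
  3       325.00       295.6952       887.0856
  4       325.00       286.5264     1,146.1054
  5       325.00       277.6418     1,388.2091
  6       325.00       269.0328     1,614.1966
  7       325.00       260.6907     1,824.8347
  8       325.00       252.6072     2,020.8579
  9    10,325.00     7,776.2960    69,986.6642
  Σ                 10,038.5700    79,793.1908
Price P = Σ PV = 10,038.5700.
Macaulay duration = Σ(t·PV) / P = 79,793.1908 / 10,038.5700 = 7.94866 years.

7.949 years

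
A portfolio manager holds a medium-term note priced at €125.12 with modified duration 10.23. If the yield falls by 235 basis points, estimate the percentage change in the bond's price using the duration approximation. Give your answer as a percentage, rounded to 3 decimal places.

Duration approximation: ΔP/P ≈ -D_mod · Δy = -10.23 × (-0.0235) = +0.240405.
As a percentage: +24.0405%.

+24.041%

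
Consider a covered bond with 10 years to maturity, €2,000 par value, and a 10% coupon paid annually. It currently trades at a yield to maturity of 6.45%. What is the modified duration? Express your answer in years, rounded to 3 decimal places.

6.692 years

Periodic yield y = 0.0645. First find Macaulay duration:
  t   CF        PV=CF/(1+0.0645)^t    t·PV
  1       200.00       187.8816       187.8816
  2       200.00       176.4975       352.9951
  3       200.00       165.8032       497.4097
  4       200.00       155.7569       623.0277
  5       200.00       146.3193       731.5966
  6       200.00       137.4536       824.7214
  7       200.00       129.1250       903.8750
  8       200.00       121.3011       970.4086
  9       200.00       113.9512     1,025.5610
  10    2,200.00     1,177.5138    11,775.1385
  Σ                  2,511.6034    17,892.6152
P = 2,511.6034; Macaulay duration = 17,892.6152 / 2,511.6034 = 7.12398 years.
Modified duration = D_Mac / (1 + y) = 7.12398 / 1.0645 = 6.69233 years.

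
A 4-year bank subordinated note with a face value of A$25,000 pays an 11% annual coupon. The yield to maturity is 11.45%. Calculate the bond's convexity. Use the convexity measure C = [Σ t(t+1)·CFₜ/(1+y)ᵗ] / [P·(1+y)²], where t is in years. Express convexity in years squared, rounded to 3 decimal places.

With y = 0.1145:
  t   CF        PV=CF/(1+0.1145)^t    t·PV        t(t+1)·PV
  1     2,750.00     2,467.4742     2,467.4742       4,934.9484
  2     2,750.00     2,213.9742     4,427.9483      13,283.8450
  3     2,750.00     1,986.5179     5,959.5536      23,838.2144
  4    27,750.00    17,986.3358    71,945.3430     359,726.7151
  Σ                 24,654.3020    84,800.3191     401,783.7228
P = 24,654.3020.
Convexity = Σ t(t+1)·PV / [P·(1+y)²] = 401,783.7228 / (24,654.3020 × 1.242110) = 13.12017.

13.120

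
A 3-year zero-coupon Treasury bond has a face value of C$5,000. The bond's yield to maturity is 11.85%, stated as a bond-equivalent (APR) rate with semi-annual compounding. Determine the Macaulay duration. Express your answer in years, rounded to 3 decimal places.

3.000 years

A zero-coupon bond has a single cash flow at maturity, so its Macaulay duration equals its maturity: 3 years.
(Equivalently: 6 semi-annual periods ÷ 2 = 3 years.)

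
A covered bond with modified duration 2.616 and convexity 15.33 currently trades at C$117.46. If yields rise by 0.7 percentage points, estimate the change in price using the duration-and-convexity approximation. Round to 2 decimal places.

Duration effect: -D_mod·Δy = -2.616 × (+0.007) = -0.018312
Convexity effect: ½·C·(Δy)² = 0.5 × 15.33 × (0.007)² = +0.000375585
ΔP/P ≈ -0.018312 + 0.000375585 = -0.017936415
ΔP ≈ 117.46 × (-0.017936415) = -2.1068113059.

-C$2.11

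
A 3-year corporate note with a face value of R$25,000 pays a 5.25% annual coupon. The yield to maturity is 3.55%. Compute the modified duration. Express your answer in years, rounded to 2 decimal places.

2.76 years

Periodic yield y = 0.0355. First find Macaulay duration:
  t   CF        PV=CF/(1+0.0355)^t    t·PV
  1     1,312.50     1,267.5036     1,267.5036
  2     1,312.50     1,224.0499     2,448.0997
  3    26,312.50    23,698.0059    71,094.0177
  Σ                 26,189.5594    74,809.6211
P = 26,189.5594; Macaulay duration = 74,809.6211 / 26,189.5594 = 2.85647 years.
Modified duration = D_Mac / (1 + y) = 2.85647 / 1.0355 = 2.75854 years.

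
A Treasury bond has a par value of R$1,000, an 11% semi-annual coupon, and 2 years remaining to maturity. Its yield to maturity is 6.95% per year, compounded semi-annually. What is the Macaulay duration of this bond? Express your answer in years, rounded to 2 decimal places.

Periodic yield y = 0.03475. Discount each cash flow and weight by its period:
  t   CF        PV=CF/(1+0.03475)^t    t·PV
  1        55.00        53.1529        53.1529
  2        55.00        51.3679       102.7358
  3        55.00        49.6428       148.9284
  4     1,055.00       920.2604     3,681.0415
  Σ                  1,074.4240     3,985.8587
Price P = Σ PV = 1,074.4240.
Macaulay duration = Σ(t·PV) / P = 3,985.8587 / 1,074.4240 = 3.70976 half-year periods.
In years: 3.70976 / 2 = 1.85488 years.

1.85 years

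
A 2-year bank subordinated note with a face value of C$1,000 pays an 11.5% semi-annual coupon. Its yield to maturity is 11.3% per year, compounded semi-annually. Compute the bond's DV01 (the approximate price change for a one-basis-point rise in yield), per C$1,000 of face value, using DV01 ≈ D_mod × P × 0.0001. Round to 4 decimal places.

C$0.1751

Periodic yield y = 0.0565.
  t   CF        PV=CF/(1+0.0565)^t    t·PV
  1        57.50        54.4250        54.4250
  2        57.50        51.5144       103.0288
  3        57.50        48.7595       146.2785
  4     1,057.50       848.7941     3,395.1765
  Σ                  1,003.4931     3,698.9089
P = 1,003.4931; D_Mac = 3.68603 half-year periods = 1.84302 yrs; D_mod = 1.74445 yrs.
DV01 ≈ 1.74445 × 1,003.4931 × 0.0001 = 0.175055.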